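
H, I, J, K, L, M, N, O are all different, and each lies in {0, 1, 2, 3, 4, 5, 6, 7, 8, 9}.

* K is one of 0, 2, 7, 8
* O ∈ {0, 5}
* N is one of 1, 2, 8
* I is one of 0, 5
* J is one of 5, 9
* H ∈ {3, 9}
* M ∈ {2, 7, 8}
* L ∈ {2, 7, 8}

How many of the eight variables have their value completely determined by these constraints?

Among the 8 variables, 1 fits only N (and all 8 values in {0, 1, 2, 3, 5, 7, 8, 9} must be used), so N = 1.
The 7 still-open variables together cover exactly {0, 2, 3, 5, 7, 8, 9} — 7 values for 7 variables — and 3 appears only in H's list, so H = 3.
Among the 6 still-open variables, 9 fits only J (and all 6 values in {0, 2, 5, 7, 8, 9} must be used), so J = 9.
I and O share exactly the 2 values {0, 5}; by pigeonhole those values go to them, so strike 0, 5 from K.
Determined: H=3, J=9, N=1. The other variables each still have more than one consistent value. That makes 3.

3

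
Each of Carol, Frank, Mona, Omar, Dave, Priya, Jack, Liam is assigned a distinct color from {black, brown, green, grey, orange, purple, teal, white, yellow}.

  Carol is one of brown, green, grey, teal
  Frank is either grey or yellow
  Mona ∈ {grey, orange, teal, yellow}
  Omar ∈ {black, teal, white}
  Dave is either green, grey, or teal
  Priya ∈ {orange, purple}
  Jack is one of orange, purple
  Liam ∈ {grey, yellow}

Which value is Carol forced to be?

The 2 variables Frank and Liam are confined to {grey, yellow}, which locks those values in; drop them from Carol, Mona, Dave.
Priya and Jack share exactly the 2 values {orange, purple}; by pigeonhole those values go to them, so strike orange, purple from Mona.
That leaves Mona = teal. Eliminate teal elsewhere: Carol, Omar, Dave.
That leaves Dave = green. Eliminate green elsewhere: Carol.
So Carol = brown.

brown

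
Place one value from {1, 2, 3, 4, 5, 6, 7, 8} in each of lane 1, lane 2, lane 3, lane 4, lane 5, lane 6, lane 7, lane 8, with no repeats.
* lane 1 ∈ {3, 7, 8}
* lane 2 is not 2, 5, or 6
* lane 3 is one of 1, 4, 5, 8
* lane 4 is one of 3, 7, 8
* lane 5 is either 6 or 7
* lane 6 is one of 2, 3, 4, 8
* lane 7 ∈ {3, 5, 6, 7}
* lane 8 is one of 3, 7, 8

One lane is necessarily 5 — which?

lane 7

Among the 8 variables, 2 fits only lane 6 (and all 8 values in {1, 2, 3, 4, 5, 6, 7, 8} must be used), so lane 6 = 2.
The 3 variables lane 1, lane 4, lane 8 are confined to {3, 7, 8}, which locks those values in; drop them from lane 2, lane 3, lane 5, lane 7.
That leaves lane 5 = 6. Remove 6 from lane 7.
So 5 goes to lane 7.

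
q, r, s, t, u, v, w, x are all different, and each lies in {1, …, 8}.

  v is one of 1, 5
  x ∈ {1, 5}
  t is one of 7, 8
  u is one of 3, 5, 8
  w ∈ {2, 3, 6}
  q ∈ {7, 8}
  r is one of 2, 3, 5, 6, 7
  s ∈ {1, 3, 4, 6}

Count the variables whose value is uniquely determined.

Among the 8 variables, 4 fits only s (and all 8 values in {1, 2, 3, 4, 5, 6, 7, 8} must be used), so s = 4.
The 2 variables q and t are confined to {7, 8}, which locks those values in; drop them from r, u.
v and x between them cover only {1, 5} — a naked pair. Remove those values from r, u.
u has just one choice, so u = 3. Strike 3 from r, w.
Determined: s=4, u=3. The other variables each still have more than one consistent value. That makes 2.

2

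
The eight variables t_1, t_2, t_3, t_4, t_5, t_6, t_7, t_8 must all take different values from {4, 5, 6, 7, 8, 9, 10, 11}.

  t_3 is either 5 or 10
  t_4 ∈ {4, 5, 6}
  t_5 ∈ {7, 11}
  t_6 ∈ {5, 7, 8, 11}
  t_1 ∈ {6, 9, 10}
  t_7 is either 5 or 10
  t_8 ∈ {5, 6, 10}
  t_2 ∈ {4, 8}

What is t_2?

The 8 variables draw from only 8 values {4, 5, 6, 7, 8, 9, 10, 11}, so each is used; only t_1 can be 9, hence t_1 = 9.
t_3 and t_7 share exactly the 2 values {5, 10}; by pigeonhole those values go to them, so strike 5, 10 from t_4, t_6, t_8.
t_8 has just one choice, so t_8 = 6. Eliminate 6 elsewhere: t_4.
t_4 has just one choice, so t_4 = 4. So t_2 can't be 4.
So t_2 = 8.

8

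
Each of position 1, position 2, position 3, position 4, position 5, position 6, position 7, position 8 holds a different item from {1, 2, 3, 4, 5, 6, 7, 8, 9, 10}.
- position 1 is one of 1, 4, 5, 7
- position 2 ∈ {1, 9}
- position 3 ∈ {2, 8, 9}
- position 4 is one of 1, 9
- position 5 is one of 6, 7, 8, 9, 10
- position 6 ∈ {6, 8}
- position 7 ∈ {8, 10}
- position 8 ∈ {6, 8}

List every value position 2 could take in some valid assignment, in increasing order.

1, 9

The 2 variables position 2 and position 4 are confined to {1, 9}, which locks those values in; drop them from position 1, position 3, position 5.
position 6 and position 8 share exactly the 2 values {6, 8}; by pigeonhole those values go to them, so strike 6, 8 from position 3, position 5, position 7.
position 3 must be 2 (only option left).
position 7 has just one choice, so position 7 = 10. Eliminate 10 elsewhere: position 5.
position 5's domain is down to {7}, so position 5 = 7. Eliminate 7 elsewhere: position 1.
No further eliminations apply; position 2 can still be any of 1, 9.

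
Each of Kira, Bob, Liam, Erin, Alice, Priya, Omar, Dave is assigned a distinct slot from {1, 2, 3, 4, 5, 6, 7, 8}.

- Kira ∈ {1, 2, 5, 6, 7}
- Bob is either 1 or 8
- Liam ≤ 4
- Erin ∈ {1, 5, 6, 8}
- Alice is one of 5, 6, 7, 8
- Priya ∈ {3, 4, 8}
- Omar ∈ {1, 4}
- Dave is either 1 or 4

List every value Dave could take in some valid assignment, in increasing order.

1, 4

The 2 variables Omar and Dave are confined to {1, 4}, which locks those values in; drop them from Kira, Bob, Liam, Erin, Priya.
Bob's domain is down to {8}, so Bob = 8. So Erin, Alice, Priya can't be 8.
Priya must be 3 (only option left). So Liam can't be 3.
Liam must be 2 (only option left). Strike 2 from Kira.
No further eliminations apply; Dave can still be any of 1, 4.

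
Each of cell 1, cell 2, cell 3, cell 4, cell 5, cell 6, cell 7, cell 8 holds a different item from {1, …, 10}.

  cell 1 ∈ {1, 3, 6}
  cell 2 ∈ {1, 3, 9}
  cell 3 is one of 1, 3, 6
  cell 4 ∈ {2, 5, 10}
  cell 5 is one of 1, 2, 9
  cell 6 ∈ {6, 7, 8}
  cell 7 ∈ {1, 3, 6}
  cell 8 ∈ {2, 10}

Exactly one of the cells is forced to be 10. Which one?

cell 1, cell 3, cell 7 between them cover only {1, 3, 6} — a naked triple. Remove those values from cell 2, cell 5, cell 6.
cell 2 must be 9 (only option left). Strike 9 from cell 5.
cell 5 must be 2 (only option left). So cell 4, cell 8 can't be 2.
So 10 goes to cell 8.

cell 8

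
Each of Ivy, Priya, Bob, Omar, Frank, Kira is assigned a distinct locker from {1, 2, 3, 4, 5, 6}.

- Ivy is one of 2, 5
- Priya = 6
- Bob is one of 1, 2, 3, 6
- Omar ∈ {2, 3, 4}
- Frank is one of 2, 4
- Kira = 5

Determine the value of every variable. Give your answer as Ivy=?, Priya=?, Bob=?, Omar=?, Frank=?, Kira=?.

Ivy=2, Priya=6, Bob=1, Omar=3, Frank=4, Kira=5

Priya must be 6 (only option left). Eliminate 6 elsewhere: Bob.
That leaves Kira = 5. So Ivy can't be 5.
That leaves Ivy = 2. Eliminate 2 elsewhere: Bob, Omar, Frank.
Frank's domain is down to {4}, so Frank = 4. Eliminate 4 elsewhere: Omar.
Omar's domain is down to {3}, so Omar = 3. Eliminate 3 elsewhere: Bob.
Bob has just one choice, so Bob = 1.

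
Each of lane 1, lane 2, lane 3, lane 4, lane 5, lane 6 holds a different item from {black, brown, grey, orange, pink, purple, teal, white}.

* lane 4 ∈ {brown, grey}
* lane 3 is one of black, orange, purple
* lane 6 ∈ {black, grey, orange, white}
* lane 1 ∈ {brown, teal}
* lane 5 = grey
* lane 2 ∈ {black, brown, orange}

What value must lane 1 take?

lane 5's domain is down to {grey}, so lane 5 = grey. Remove grey from lane 4, lane 6.
lane 4 must be brown (only option left). So lane 1, lane 2 can't be brown.
So lane 1 = teal.

teal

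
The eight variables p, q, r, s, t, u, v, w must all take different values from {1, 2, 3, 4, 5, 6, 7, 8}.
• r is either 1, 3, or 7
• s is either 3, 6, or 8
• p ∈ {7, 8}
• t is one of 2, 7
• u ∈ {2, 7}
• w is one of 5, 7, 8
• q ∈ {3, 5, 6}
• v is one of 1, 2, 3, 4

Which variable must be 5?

w

The 8 variables draw from only 8 values {1, 2, 3, 4, 5, 6, 7, 8}, so each is used; only v can be 4, hence v = 4.
Among the 7 still-open variables, 1 fits only r (and all 7 values in {1, 2, 3, 5, 6, 7, 8} must be used), so r = 1.
t and u share exactly the 2 values {2, 7}; by pigeonhole those values go to them, so strike 2, 7 from p, w.
p must be 8 (only option left). So s, w can't be 8.
So 5 goes to w.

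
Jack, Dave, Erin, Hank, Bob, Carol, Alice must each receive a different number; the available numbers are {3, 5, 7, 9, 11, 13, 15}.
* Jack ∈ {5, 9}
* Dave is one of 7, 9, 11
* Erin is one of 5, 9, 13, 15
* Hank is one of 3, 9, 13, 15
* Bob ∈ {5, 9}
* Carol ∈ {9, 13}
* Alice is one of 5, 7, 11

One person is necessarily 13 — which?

Carol

The 7 variables draw from only 7 values {3, 5, 7, 9, 11, 13, 15}, so each is used; only Hank can be 3, hence Hank = 3.
Among the 6 still-open variables, 15 fits only Erin (and all 6 values in {5, 7, 9, 11, 13, 15} must be used), so Erin = 15.
The 5 still-open variables draw from only 5 values {5, 7, 9, 11, 13}, so each is used; only Carol can be 13, hence Carol = 13.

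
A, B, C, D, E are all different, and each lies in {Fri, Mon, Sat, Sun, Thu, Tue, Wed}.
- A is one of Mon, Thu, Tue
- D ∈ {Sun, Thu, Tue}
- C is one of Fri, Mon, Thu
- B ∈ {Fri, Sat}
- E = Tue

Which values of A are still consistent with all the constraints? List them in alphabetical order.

E's domain is down to {Tue}, so E = Tue. So A, D can't be Tue.
No further eliminations apply; A can still be any of Mon, Thu.

Mon, Thu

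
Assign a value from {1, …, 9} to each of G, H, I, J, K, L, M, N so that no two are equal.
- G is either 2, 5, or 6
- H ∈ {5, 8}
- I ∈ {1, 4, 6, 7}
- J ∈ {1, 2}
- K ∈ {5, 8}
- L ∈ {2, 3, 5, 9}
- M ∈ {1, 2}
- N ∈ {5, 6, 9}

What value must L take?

H and K share exactly the 2 values {5, 8}; by pigeonhole those values go to them, so strike 5, 8 from G, L, N.
The 2 variables J and M are confined to {1, 2}, which locks those values in; drop them from G, I, L.
G's domain is down to {6}, so G = 6. Strike 6 from I, N.
N has just one choice, so N = 9. Remove 9 from L.
So L = 3.

3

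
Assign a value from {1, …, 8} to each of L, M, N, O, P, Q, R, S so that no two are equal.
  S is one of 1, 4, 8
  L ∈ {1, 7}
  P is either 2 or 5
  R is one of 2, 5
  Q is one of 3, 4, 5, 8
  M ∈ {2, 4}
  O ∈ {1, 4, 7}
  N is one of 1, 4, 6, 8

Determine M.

4

Among the 8 variables, 3 fits only Q (and all 8 values in {1, 2, 3, 4, 5, 6, 7, 8} must be used), so Q = 3.
The 7 still-open variables draw from only 7 values {1, 2, 4, 5, 6, 7, 8}, so each is used; only N can be 6, hence N = 6.
The 6 still-open variables draw from only 6 values {1, 2, 4, 5, 7, 8}, so each is used; only S can be 8, hence S = 8.
P and R share exactly the 2 values {2, 5}; by pigeonhole those values go to them, so strike 2, 5 from M.
So M = 4.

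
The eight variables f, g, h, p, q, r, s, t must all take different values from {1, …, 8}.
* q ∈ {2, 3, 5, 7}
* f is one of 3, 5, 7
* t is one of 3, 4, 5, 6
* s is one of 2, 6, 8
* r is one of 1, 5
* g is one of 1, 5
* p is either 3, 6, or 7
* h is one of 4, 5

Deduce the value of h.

4

The 8 variables together cover exactly {1, 2, 3, 4, 5, 6, 7, 8} — 8 values for 8 variables — and 8 appears only in s's list, so s = 8.
Among the 7 still-open variables, 2 fits only q (and all 7 values in {1, 2, 3, 4, 5, 6, 7} must be used), so q = 2.
The 2 variables g and r are confined to {1, 5}, which locks those values in; drop them from f, h, t.
So h = 4.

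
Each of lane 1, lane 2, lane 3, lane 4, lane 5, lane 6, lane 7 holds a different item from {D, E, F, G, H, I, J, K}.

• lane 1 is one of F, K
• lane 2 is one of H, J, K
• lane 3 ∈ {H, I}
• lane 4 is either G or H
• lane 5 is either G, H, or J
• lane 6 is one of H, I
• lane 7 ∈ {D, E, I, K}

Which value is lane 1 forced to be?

The 2 variables lane 3 and lane 6 are confined to {H, I}, which locks those values in; drop them from lane 2, lane 4, lane 5, lane 7.
lane 4's domain is down to {G}, so lane 4 = G. So lane 5 can't be G.
lane 5's domain is down to {J}, so lane 5 = J. So lane 2 can't be J.
lane 2 has just one choice, so lane 2 = K. Strike K from lane 1, lane 7.
So lane 1 = F.

F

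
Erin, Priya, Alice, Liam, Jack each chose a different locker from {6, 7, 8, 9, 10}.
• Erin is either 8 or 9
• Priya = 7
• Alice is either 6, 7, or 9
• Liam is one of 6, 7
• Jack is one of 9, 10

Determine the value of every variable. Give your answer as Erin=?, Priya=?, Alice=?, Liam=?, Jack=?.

Priya has just one choice, so Priya = 7. Strike 7 from Alice, Liam.
Liam has just one choice, so Liam = 6. So Alice can't be 6.
Alice's domain is down to {9}, so Alice = 9. Eliminate 9 elsewhere: Erin, Jack.
Jack's domain is down to {10}, so Jack = 10.
Erin has just one choice, so Erin = 8.

Erin=8, Priya=7, Alice=9, Liam=6, Jack=10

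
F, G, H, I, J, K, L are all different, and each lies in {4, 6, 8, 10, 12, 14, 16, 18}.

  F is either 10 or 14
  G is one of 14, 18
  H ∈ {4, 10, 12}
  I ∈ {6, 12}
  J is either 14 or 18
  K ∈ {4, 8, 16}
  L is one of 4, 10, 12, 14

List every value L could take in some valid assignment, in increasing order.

The 2 variables G and J are confined to {14, 18}, which locks those values in; drop them from F, L.
F's domain is down to {10}, so F = 10. Strike 10 from H, L.
H and L share exactly the 2 values {4, 12}; by pigeonhole those values go to them, so strike 4, 12 from I, K.
That leaves I = 6.
No further eliminations apply; L can still be any of 4, 12.

4, 12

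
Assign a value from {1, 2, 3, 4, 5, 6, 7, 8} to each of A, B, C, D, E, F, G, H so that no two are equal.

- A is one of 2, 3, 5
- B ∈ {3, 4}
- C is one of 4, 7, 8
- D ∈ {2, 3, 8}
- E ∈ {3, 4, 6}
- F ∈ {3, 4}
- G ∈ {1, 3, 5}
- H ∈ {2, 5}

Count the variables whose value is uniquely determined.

Among the 8 variables, 1 fits only G (and all 8 values in {1, 2, 3, 4, 5, 6, 7, 8} must be used), so G = 1.
Among the 7 still-open variables, 6 fits only E (and all 7 values in {2, 3, 4, 5, 6, 7, 8} must be used), so E = 6.
The 6 still-open variables draw from only 6 values {2, 3, 4, 5, 7, 8}, so each is used; only C can be 7, hence C = 7.
The 5 still-open variables draw from only 5 values {2, 3, 4, 5, 8}, so each is used; only D can be 8, hence D = 8.
B and F between them cover only {3, 4} — a naked pair. Remove those values from A.
Determined: C=7, D=8, E=6, G=1. The other variables each still have more than one consistent value. That makes 4.

4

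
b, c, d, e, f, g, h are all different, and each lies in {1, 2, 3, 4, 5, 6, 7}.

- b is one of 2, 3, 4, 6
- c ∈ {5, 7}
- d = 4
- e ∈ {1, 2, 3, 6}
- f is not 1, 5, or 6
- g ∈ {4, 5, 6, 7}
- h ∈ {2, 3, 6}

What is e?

d has just one choice, so d = 4. So b, f, g can't be 4.
Among the 6 still-open variables, 1 fits only e (and all 6 values in {1, 2, 3, 5, 6, 7} must be used), so e = 1.

1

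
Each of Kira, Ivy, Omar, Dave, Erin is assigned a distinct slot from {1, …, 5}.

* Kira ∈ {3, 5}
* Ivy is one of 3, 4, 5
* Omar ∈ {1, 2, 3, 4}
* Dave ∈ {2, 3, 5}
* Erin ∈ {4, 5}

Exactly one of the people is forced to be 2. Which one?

The 5 variables together cover exactly {1, 2, 3, 4, 5} — 5 values for 5 variables — and 1 appears only in Omar's list, so Omar = 1.
The 4 still-open variables draw from only 4 values {2, 3, 4, 5}, so each is used; only Dave can be 2, hence Dave = 2.

Dave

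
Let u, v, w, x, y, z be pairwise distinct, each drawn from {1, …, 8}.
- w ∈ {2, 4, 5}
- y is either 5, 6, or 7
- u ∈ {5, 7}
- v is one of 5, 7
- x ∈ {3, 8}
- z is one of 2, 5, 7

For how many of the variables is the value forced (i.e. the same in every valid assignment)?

u and v share exactly the 2 values {5, 7}; by pigeonhole those values go to them, so strike 5, 7 from w, y, z.
y must be 6 (only option left).
z must be 2 (only option left). Remove 2 from w.
That leaves w = 4.
Determined: w=4, y=6, z=2. The other variables each still have more than one consistent value. That makes 3.

3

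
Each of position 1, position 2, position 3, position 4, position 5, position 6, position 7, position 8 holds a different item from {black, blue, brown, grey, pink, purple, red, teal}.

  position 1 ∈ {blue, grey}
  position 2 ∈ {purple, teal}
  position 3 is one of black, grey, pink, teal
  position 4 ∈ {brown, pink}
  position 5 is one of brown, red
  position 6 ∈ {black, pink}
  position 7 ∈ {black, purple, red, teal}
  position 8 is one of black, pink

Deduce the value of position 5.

The 8 variables draw from only 8 values {black, blue, brown, grey, pink, purple, red, teal}, so each is used; only position 1 can be blue, hence position 1 = blue.
The 7 still-open variables draw from only 7 values {black, brown, grey, pink, purple, red, teal}, so each is used; only position 3 can be grey, hence position 3 = grey.
The 2 variables position 6 and position 8 are confined to {black, pink}, which locks those values in; drop them from position 4, position 7.
That leaves position 4 = brown. So position 5 can't be brown.
So position 5 = red.

red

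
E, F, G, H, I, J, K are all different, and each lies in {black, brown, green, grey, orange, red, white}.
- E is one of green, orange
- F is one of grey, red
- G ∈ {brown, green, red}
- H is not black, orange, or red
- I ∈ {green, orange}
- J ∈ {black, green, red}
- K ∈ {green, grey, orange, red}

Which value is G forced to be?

brown

The 7 variables together cover exactly {black, brown, green, grey, orange, red, white} — 7 values for 7 variables — and black appears only in J's list, so J = black.
Among the 6 still-open variables, white fits only H (and all 6 values in {brown, green, grey, orange, red, white} must be used), so H = white.
The 5 still-open variables draw from only 5 values {brown, green, grey, orange, red}, so each is used; only G can be brown, hence G = brown.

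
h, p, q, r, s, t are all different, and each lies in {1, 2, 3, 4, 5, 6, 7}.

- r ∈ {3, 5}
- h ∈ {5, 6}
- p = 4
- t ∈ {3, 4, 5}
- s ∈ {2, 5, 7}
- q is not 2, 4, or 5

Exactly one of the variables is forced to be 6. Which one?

h

p has just one choice, so p = 4. Eliminate 4 elsewhere: t.
The 2 variables r and t are confined to {3, 5}, which locks those values in; drop them from h, q, s.
So 6 goes to h.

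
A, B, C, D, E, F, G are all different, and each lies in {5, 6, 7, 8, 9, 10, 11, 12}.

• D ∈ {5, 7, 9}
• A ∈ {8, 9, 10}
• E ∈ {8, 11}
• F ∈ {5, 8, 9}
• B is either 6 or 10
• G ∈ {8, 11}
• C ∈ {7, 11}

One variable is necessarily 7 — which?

C

The 7 variables together cover exactly {5, 6, 7, 8, 9, 10, 11} — 7 values for 7 variables — and 6 appears only in B's list, so B = 6.
The 6 still-open variables draw from only 6 values {5, 7, 8, 9, 10, 11}, so each is used; only A can be 10, hence A = 10.
The 2 variables E and G are confined to {8, 11}, which locks those values in; drop them from C, F.
So 7 goes to C.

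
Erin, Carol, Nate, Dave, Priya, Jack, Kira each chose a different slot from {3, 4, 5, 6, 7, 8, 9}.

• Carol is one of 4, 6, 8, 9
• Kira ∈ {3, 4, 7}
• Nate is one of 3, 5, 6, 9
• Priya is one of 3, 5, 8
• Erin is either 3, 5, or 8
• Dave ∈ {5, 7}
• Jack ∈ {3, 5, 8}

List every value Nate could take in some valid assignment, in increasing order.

Erin, Priya, Jack share exactly the 3 values {3, 5, 8}; by pigeonhole those values go to them, so strike 3, 5, 8 from Carol, Nate, Dave, Kira.
Dave has just one choice, so Dave = 7. Remove 7 from Kira.
That leaves Kira = 4. So Carol can't be 4.
No further eliminations apply; Nate can still be any of 6, 9.

6, 9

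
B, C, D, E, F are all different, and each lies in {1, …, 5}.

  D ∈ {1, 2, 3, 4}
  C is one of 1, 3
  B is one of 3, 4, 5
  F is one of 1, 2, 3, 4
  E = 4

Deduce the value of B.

E must be 4 (only option left). Strike 4 from B, D, F.
The 4 still-open variables together cover exactly {1, 2, 3, 5} — 4 values for 4 variables — and 5 appears only in B's list, so B = 5.

5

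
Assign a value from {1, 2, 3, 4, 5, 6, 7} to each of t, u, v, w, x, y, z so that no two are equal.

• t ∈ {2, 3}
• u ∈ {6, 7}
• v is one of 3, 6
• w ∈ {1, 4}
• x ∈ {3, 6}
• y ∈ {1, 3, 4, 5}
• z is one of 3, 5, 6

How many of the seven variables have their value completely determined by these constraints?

The 7 variables draw from only 7 values {1, 2, 3, 4, 5, 6, 7}, so each is used; only t can be 2, hence t = 2.
Among the 6 still-open variables, 7 fits only u (and all 6 values in {1, 3, 4, 5, 6, 7} must be used), so u = 7.
The 2 variables v and x are confined to {3, 6}, which locks those values in; drop them from y, z.
z has just one choice, so z = 5. Eliminate 5 elsewhere: y.
Determined: t=2, u=7, z=5. The other variables each still have more than one consistent value. That makes 3.

3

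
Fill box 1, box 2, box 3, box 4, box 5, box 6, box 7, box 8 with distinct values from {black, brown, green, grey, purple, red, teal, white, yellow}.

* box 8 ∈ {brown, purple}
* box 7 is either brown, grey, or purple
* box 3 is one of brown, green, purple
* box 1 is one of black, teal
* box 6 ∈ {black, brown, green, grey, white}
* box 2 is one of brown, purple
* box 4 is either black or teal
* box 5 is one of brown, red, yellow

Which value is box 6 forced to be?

box 1 and box 4 between them cover only {black, teal} — a naked pair. Remove those values from box 6.
box 2 and box 8 between them cover only {brown, purple} — a naked pair. Remove those values from box 3, box 5, box 6, box 7.
box 3's domain is down to {green}, so box 3 = green. Remove green from box 6.
box 7 has just one choice, so box 7 = grey. So box 6 can't be grey.
So box 6 = white.

white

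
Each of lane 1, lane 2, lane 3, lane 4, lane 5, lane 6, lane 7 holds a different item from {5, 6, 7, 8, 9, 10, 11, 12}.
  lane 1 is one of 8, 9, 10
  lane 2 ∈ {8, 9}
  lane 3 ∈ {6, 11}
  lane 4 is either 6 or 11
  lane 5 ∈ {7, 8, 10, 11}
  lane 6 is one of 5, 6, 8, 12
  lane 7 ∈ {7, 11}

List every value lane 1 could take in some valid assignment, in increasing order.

8, 9, 10

lane 3 and lane 4 share exactly the 2 values {6, 11}; by pigeonhole those values go to them, so strike 6, 11 from lane 5, lane 6, lane 7.
That leaves lane 7 = 7. Remove 7 from lane 5.
lane 1, lane 2, lane 5 between them cover only {8, 9, 10} — a naked triple. Remove those values from lane 6.
No further eliminations apply; lane 1 can still be any of 8, 9, 10.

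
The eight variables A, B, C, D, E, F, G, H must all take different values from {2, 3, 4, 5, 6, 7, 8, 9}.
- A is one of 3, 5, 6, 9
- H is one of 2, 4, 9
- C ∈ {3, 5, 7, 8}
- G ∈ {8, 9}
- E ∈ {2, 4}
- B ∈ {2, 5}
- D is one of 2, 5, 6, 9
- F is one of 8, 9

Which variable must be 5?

The 8 variables together cover exactly {2, 3, 4, 5, 6, 7, 8, 9} — 8 values for 8 variables — and 7 appears only in C's list, so C = 7.
The 7 still-open variables draw from only 7 values {2, 3, 4, 5, 6, 8, 9}, so each is used; only A can be 3, hence A = 3.
The 6 still-open variables draw from only 6 values {2, 4, 5, 6, 8, 9}, so each is used; only D can be 6, hence D = 6.
The 5 still-open variables draw from only 5 values {2, 4, 5, 8, 9}, so each is used; only B can be 5, hence B = 5.

B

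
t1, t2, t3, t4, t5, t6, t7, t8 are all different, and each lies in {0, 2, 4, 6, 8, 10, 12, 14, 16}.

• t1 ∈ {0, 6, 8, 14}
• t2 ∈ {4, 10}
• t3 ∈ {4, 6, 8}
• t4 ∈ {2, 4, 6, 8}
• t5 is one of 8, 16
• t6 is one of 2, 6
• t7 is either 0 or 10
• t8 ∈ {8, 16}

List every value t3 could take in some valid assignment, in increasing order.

The 8 variables together cover exactly {0, 2, 4, 6, 8, 10, 14, 16} — 8 values for 8 variables — and 14 appears only in t1's list, so t1 = 14.
The 7 still-open variables together cover exactly {0, 2, 4, 6, 8, 10, 16} — 7 values for 7 variables — and 0 appears only in t7's list, so t7 = 0.
Among the 6 still-open variables, 10 fits only t2 (and all 6 values in {2, 4, 6, 8, 10, 16} must be used), so t2 = 10.
The 2 variables t5 and t8 are confined to {8, 16}, which locks those values in; drop them from t3, t4.
No further eliminations apply; t3 can still be any of 4, 6.

4, 6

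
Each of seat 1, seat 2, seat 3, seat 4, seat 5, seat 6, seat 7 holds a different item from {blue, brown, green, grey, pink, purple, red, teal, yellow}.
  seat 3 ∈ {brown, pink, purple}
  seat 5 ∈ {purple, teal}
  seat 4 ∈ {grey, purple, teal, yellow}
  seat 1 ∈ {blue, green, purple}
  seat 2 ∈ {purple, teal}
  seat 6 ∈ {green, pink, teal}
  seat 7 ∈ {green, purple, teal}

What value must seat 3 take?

brown

seat 2 and seat 5 share exactly the 2 values {purple, teal}; by pigeonhole those values go to them, so strike purple, teal from seat 1, seat 3, seat 4, seat 6, seat 7.
That leaves seat 7 = green. Eliminate green elsewhere: seat 1, seat 6.
seat 1 must be blue (only option left).
seat 6's domain is down to {pink}, so seat 6 = pink. Strike pink from seat 3.
So seat 3 = brown.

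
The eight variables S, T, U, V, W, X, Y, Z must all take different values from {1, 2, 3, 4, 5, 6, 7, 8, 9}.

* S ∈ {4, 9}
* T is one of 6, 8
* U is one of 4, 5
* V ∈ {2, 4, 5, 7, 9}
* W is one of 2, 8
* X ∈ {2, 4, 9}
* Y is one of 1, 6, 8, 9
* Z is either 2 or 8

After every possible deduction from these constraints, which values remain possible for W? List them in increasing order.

2, 8

Among the 8 variables, 1 fits only Y (and all 8 values in {1, 2, 4, 5, 6, 7, 8, 9} must be used), so Y = 1.
Among the 7 still-open variables, 6 fits only T (and all 7 values in {2, 4, 5, 6, 7, 8, 9} must be used), so T = 6.
The 6 still-open variables draw from only 6 values {2, 4, 5, 7, 8, 9}, so each is used; only V can be 7, hence V = 7.
Among the 5 still-open variables, 5 fits only U (and all 5 values in {2, 4, 5, 8, 9} must be used), so U = 5.
The 2 variables W and Z are confined to {2, 8}, which locks those values in; drop them from X.
No further eliminations apply; W can still be any of 2, 8.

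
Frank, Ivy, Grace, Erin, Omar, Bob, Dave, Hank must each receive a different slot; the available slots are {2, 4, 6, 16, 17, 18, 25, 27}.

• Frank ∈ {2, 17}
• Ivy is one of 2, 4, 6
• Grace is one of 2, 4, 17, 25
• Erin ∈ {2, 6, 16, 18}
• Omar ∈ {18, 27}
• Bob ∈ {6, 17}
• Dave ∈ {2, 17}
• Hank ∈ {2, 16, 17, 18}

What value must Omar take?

27

The 8 variables together cover exactly {2, 4, 6, 16, 17, 18, 25, 27} — 8 values for 8 variables — and 25 appears only in Grace's list, so Grace = 25.
The 7 still-open variables draw from only 7 values {2, 4, 6, 16, 17, 18, 27}, so each is used; only Ivy can be 4, hence Ivy = 4.
Among the 6 still-open variables, 27 fits only Omar (and all 6 values in {2, 6, 16, 17, 18, 27} must be used), so Omar = 27.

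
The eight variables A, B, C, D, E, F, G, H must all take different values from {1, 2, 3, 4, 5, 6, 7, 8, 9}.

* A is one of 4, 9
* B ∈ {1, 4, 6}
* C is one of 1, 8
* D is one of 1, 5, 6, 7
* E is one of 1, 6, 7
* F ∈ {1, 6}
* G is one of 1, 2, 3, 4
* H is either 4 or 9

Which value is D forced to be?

The 2 variables A and H are confined to {4, 9}, which locks those values in; drop them from B, G.
B and F share exactly the 2 values {1, 6}; by pigeonhole those values go to them, so strike 1, 6 from C, D, E, G.
C's domain is down to {8}, so C = 8.
E must be 7 (only option left). Remove 7 from D.
So D = 5.

5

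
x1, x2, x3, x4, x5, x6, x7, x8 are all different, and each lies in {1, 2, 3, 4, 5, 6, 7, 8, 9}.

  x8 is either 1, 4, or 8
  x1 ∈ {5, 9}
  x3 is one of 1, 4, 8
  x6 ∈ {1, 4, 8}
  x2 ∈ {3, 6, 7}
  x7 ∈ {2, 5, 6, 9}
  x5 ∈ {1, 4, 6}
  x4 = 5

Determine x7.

x4 has just one choice, so x4 = 5. Eliminate 5 elsewhere: x1, x7.
x1 has just one choice, so x1 = 9. Eliminate 9 elsewhere: x7.
The 3 variables x3, x6, x8 are confined to {1, 4, 8}, which locks those values in; drop them from x5.
That leaves x5 = 6. Eliminate 6 elsewhere: x2, x7.
So x7 = 2.

2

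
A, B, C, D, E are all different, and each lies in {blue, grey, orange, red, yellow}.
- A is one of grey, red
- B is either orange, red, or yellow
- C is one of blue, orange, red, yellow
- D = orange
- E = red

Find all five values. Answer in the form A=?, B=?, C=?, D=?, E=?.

A=grey, B=yellow, C=blue, D=orange, E=red

D's domain is down to {orange}, so D = orange. So B, C can't be orange.
E has just one choice, so E = red. So A, B, C can't be red.
A must be grey (only option left).
B has just one choice, so B = yellow. Strike yellow from C.
C's domain is down to {blue}, so C = blue.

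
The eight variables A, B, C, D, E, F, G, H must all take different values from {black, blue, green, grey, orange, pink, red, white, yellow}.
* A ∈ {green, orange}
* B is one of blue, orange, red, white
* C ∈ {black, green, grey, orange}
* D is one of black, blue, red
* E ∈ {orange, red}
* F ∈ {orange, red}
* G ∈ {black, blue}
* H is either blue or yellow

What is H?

The 8 variables together cover exactly {black, blue, green, grey, orange, red, white, yellow} — 8 values for 8 variables — and grey appears only in C's list, so C = grey.
The 7 still-open variables together cover exactly {black, blue, green, orange, red, white, yellow} — 7 values for 7 variables — and green appears only in A's list, so A = green.
Among the 6 still-open variables, white fits only B (and all 6 values in {black, blue, orange, red, white, yellow} must be used), so B = white.
Among the 5 still-open variables, yellow fits only H (and all 5 values in {black, blue, orange, red, yellow} must be used), so H = yellow.

yellow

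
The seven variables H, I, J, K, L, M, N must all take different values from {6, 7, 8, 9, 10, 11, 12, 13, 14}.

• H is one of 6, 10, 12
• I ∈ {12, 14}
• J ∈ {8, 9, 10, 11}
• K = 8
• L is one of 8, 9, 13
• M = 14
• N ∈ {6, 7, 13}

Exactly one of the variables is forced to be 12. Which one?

I

K has just one choice, so K = 8. So J, L can't be 8.
That leaves M = 14. Strike 14 from I.
So 12 goes to I.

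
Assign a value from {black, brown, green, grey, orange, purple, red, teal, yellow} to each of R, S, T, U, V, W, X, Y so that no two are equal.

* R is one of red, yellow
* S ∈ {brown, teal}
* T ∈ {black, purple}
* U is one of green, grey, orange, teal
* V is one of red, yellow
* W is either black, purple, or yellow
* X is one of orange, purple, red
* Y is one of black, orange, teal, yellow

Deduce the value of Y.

The 2 variables R and V are confined to {red, yellow}, which locks those values in; drop them from W, X, Y.
The 2 variables T and W are confined to {black, purple}, which locks those values in; drop them from X, Y.
That leaves X = orange. So U, Y can't be orange.
So Y = teal.

teal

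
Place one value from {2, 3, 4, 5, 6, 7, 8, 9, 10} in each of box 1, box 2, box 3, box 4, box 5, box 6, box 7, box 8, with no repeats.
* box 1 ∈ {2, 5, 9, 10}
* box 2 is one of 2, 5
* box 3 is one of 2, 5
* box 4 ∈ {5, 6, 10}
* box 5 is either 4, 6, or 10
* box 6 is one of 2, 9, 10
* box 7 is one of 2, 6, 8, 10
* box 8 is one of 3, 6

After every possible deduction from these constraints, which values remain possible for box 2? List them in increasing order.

2, 5

Among the 8 variables, 3 fits only box 8 (and all 8 values in {2, 3, 4, 5, 6, 8, 9, 10} must be used), so box 8 = 3.
The 7 still-open variables together cover exactly {2, 4, 5, 6, 8, 9, 10} — 7 values for 7 variables — and 4 appears only in box 5's list, so box 5 = 4.
The 6 still-open variables draw from only 6 values {2, 5, 6, 8, 9, 10}, so each is used; only box 7 can be 8, hence box 7 = 8.
The 5 still-open variables draw from only 5 values {2, 5, 6, 9, 10}, so each is used; only box 4 can be 6, hence box 4 = 6.
box 2 and box 3 share exactly the 2 values {2, 5}; by pigeonhole those values go to them, so strike 2, 5 from box 1, box 6.
No further eliminations apply; box 2 can still be any of 2, 5.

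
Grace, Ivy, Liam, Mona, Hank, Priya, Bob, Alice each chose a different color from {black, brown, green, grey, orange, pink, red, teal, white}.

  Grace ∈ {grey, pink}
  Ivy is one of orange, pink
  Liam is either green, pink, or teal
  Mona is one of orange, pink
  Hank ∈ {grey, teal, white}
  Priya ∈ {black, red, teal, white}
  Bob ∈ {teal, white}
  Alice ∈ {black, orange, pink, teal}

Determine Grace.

grey

The 8 variables draw from only 8 values {black, green, grey, orange, pink, red, teal, white}, so each is used; only Liam can be green, hence Liam = green.
The 7 still-open variables together cover exactly {black, grey, orange, pink, red, teal, white} — 7 values for 7 variables — and red appears only in Priya's list, so Priya = red.
The 6 still-open variables draw from only 6 values {black, grey, orange, pink, teal, white}, so each is used; only Alice can be black, hence Alice = black.
Ivy and Mona share exactly the 2 values {orange, pink}; by pigeonhole those values go to them, so strike orange, pink from Grace.
So Grace = grey.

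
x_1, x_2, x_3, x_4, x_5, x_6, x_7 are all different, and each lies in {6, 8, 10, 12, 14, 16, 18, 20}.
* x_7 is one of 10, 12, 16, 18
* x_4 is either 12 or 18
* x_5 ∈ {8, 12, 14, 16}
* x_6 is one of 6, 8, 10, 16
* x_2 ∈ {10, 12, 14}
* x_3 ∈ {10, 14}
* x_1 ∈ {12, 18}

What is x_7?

16

The 7 variables together cover exactly {6, 8, 10, 12, 14, 16, 18} — 7 values for 7 variables — and 6 appears only in x_6's list, so x_6 = 6.
Among the 6 still-open variables, 8 fits only x_5 (and all 6 values in {8, 10, 12, 14, 16, 18} must be used), so x_5 = 8.
The 5 still-open variables together cover exactly {10, 12, 14, 16, 18} — 5 values for 5 variables — and 16 appears only in x_7's list, so x_7 = 16.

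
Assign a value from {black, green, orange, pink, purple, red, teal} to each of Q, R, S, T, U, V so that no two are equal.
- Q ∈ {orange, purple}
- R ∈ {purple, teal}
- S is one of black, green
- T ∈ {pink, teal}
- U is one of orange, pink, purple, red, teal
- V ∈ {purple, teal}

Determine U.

R and V between them cover only {purple, teal} — a naked pair. Remove those values from Q, T, U.
Q has just one choice, so Q = orange. Strike orange from U.
That leaves T = pink. Eliminate pink elsewhere: U.
So U = red.

red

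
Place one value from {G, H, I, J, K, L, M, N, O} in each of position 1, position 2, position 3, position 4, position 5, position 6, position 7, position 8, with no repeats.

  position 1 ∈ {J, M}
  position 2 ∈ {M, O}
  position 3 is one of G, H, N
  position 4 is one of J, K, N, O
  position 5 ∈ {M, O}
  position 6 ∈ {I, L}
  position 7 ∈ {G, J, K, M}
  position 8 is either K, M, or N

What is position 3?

position 2 and position 5 share exactly the 2 values {M, O}; by pigeonhole those values go to them, so strike M, O from position 1, position 4, position 7, position 8.
position 1 has just one choice, so position 1 = J. Remove J from position 4, position 7.
position 4 and position 8 between them cover only {K, N} — a naked pair. Remove those values from position 3, position 7.
That leaves position 7 = G. Strike G from position 3.
So position 3 = H.

H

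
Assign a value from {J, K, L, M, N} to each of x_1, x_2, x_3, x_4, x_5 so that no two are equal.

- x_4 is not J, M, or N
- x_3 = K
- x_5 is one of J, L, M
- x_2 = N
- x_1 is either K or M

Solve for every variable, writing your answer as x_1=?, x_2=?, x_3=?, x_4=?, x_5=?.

x_2 must be N (only option left).
That leaves x_3 = K. Eliminate K elsewhere: x_1, x_4.
x_4's domain is down to {L}, so x_4 = L. So x_5 can't be L.
That leaves x_1 = M. Remove M from x_5.
That leaves x_5 = J.

x_1=M, x_2=N, x_3=K, x_4=L, x_5=J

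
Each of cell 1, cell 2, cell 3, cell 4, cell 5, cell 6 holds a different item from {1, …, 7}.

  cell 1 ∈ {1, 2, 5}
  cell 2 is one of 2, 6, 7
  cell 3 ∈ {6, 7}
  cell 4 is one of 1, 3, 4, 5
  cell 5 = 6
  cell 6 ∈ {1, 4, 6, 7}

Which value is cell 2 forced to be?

2

cell 5 must be 6 (only option left). Remove 6 from cell 2, cell 3, cell 6.
cell 3's domain is down to {7}, so cell 3 = 7. Remove 7 from cell 2, cell 6.
So cell 2 = 2.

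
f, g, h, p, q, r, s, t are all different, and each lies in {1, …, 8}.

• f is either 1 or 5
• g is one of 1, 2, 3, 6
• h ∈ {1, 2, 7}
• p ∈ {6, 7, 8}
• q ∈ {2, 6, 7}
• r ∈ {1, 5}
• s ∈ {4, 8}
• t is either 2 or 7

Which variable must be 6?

Among the 8 variables, 3 fits only g (and all 8 values in {1, 2, 3, 4, 5, 6, 7, 8} must be used), so g = 3.
The 7 still-open variables together cover exactly {1, 2, 4, 5, 6, 7, 8} — 7 values for 7 variables — and 4 appears only in s's list, so s = 4.
The 6 still-open variables draw from only 6 values {1, 2, 5, 6, 7, 8}, so each is used; only p can be 8, hence p = 8.
The 5 still-open variables together cover exactly {1, 2, 5, 6, 7} — 5 values for 5 variables — and 6 appears only in q's list, so q = 6.

q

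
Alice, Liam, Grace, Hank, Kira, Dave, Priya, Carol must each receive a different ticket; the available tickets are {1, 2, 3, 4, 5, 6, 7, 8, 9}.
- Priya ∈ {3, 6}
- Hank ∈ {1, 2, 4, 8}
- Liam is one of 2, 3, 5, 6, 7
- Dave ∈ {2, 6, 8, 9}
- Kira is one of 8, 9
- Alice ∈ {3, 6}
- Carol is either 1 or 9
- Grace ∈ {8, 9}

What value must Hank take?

Alice and Priya share exactly the 2 values {3, 6}; by pigeonhole those values go to them, so strike 3, 6 from Liam, Dave.
Grace and Kira between them cover only {8, 9} — a naked pair. Remove those values from Hank, Dave, Carol.
Dave has just one choice, so Dave = 2. Eliminate 2 elsewhere: Liam, Hank.
Carol's domain is down to {1}, so Carol = 1. Remove 1 from Hank.
So Hank = 4.

4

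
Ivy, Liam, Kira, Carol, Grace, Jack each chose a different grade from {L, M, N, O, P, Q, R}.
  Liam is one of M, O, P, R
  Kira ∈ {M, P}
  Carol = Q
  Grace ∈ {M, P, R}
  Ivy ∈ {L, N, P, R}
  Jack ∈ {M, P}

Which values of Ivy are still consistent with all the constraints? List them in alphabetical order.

L, N

Carol must be Q (only option left).
Kira and Jack between them cover only {M, P} — a naked pair. Remove those values from Ivy, Liam, Grace.
That leaves Grace = R. So Ivy, Liam can't be R.
Liam must be O (only option left).
No further eliminations apply; Ivy can still be any of L, N.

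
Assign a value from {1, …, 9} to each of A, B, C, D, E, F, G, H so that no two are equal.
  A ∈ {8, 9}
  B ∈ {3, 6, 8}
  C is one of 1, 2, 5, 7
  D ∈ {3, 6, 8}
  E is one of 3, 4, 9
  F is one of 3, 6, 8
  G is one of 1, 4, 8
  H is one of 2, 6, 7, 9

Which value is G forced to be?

1

B, D, F between them cover only {3, 6, 8} — a naked triple. Remove those values from A, E, G, H.
A must be 9 (only option left). Remove 9 from E, H.
E's domain is down to {4}, so E = 4. Eliminate 4 elsewhere: G.
So G = 1.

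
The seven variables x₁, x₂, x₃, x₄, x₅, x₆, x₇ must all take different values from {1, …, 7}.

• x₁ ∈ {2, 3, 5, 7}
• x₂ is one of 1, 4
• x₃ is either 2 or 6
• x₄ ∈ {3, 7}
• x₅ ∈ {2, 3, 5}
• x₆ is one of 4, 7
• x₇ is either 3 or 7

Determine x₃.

6

Among the 7 variables, 1 fits only x₂ (and all 7 values in {1, 2, 3, 4, 5, 6, 7} must be used), so x₂ = 1.
Among the 6 still-open variables, 4 fits only x₆ (and all 6 values in {2, 3, 4, 5, 6, 7} must be used), so x₆ = 4.
The 5 still-open variables together cover exactly {2, 3, 5, 6, 7} — 5 values for 5 variables — and 6 appears only in x₃'s list, so x₃ = 6.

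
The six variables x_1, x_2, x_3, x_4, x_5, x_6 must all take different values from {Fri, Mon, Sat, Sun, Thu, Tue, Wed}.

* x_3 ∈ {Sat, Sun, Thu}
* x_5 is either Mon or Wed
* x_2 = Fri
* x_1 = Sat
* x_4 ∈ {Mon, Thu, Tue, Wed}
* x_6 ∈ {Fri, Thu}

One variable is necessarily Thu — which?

x_1's domain is down to {Sat}, so x_1 = Sat. Strike Sat from x_3.
x_2's domain is down to {Fri}, so x_2 = Fri. Remove Fri from x_6.
So Thu goes to x_6.

x_6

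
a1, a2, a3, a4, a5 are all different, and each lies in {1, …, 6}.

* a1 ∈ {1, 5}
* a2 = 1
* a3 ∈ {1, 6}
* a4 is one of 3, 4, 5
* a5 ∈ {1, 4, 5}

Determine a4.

a2 has just one choice, so a2 = 1. So a1, a3, a5 can't be 1.
a3 has just one choice, so a3 = 6.
That leaves a1 = 5. Remove 5 from a4, a5.
That leaves a5 = 4. Strike 4 from a4.
So a4 = 3.

3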